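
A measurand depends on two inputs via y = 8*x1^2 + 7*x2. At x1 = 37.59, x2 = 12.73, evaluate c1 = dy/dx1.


y = 8*x1^2 + 7*x2
dy/dx1 = 2*8*x1
Evaluate at x1 = 37.59: c1 = 16 * 37.59
c1 = 601.4400

601.4400


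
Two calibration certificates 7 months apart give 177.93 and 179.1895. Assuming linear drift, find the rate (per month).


rate = (v2 - v1) / months
= (179.1895 - 177.93) / 7
= 1.2595 / 7
= 0.1799

0.1799


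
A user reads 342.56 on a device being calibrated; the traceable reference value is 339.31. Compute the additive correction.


Correction = standard - reading
= 339.31 - 342.56
= -3.2500

-3.2500


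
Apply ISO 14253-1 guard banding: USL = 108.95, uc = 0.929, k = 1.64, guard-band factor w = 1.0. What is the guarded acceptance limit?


U = k * uc = 1.64 * 0.929 = 1.52356
guard band g = w * U = 1.0 * 1.52356 = 1.52356
AL = USL - g = 108.95 - 1.52356
AL = 107.4264

107.4264


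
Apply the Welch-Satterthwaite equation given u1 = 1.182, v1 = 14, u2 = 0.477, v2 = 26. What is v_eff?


uc = sqrt(u1^2 + u2^2) = sqrt(1.182^2 + 0.477^2) = 1.2746188
v_eff = uc^4 / (u1^4/v1 + u2^4/v2)
= 1.2746188^4 / (1.182^4/14 + 0.477^4/26)
= 2.6394976 / 0.14141652
v_eff = 18.6647

18.6647


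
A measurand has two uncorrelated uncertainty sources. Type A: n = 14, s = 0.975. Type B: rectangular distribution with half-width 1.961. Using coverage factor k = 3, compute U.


u_A = s / sqrt(n) = 0.975 / sqrt(14) = 0.26057971
u_B = half_width / sqrt(3) = 1.961 / sqrt(3) = 1.1321839
uc = sqrt(u_A^2 + u_B^2) = sqrt(0.26057971^2 + 1.1321839^2) = 1.161784
U = k * uc = 3 * 1.161784
U = 3.4854

3.4854


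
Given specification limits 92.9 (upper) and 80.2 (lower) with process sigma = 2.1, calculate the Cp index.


Cp = (USL - LSL) / (6 * sigma)
= (92.9 - 80.2) / (6 * 2.1)
= 12.7000 / 12.6000
= 1.0079

1.0079


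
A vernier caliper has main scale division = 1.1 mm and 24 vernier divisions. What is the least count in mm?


LC = MSD / n_div
= 1.1 / 24
= 0.0458

0.0458


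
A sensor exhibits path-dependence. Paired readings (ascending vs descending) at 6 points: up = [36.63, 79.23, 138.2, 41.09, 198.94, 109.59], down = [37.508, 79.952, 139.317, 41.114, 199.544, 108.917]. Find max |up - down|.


|36.63 - 37.508| = 0.8780
|79.23 - 79.952| = 0.7220
|138.2 - 139.317| = 1.1170
|41.09 - 41.114| = 0.0240
|198.94 - 199.544| = 0.6040
|109.59 - 108.917| = 0.6730
hysteresis = max(diffs) = 1.1170

1.1170


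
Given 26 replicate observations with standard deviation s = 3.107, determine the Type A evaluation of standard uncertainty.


u_A = s / sqrt(n)
u_A = 3.107 / sqrt(26)
u_A = 3.107 / 5.0990195
u_A = 0.6093

0.6093


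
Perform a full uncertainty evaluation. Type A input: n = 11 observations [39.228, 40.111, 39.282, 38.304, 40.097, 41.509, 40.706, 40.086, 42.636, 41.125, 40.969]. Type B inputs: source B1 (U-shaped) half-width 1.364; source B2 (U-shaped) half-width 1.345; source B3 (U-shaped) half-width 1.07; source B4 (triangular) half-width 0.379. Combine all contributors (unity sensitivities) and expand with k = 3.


mean = (39.228 + 40.111 + 39.282 + 38.304 + 40.097 + 41.509 + 40.706 + 40.086 + 42.636 + 41.125 + 40.969) / 11 = 40.36845455
s = sqrt(sum((x - mean)^2)/(n-1)) = 1.2021773
u_A = s / sqrt(n) = 1.2021773 / sqrt(11) = 0.36247009
u_B1 = 1.364 / sqrt(2) = 0.96449365
u_B2 = 1.345 / sqrt(2) = 0.95105862
u_B3 = 1.07 / sqrt(2) = 0.75660426
u_B4 = 0.379 / sqrt(6) = 0.1547261
uc = sqrt(0.36247009^2 + 0.96449365^2 + 0.95105862^2 + 0.75660426^2 + 0.1547261^2) = 1.6007921
U = k * uc = 3 * 1.6007921
U = 4.8024

4.8024


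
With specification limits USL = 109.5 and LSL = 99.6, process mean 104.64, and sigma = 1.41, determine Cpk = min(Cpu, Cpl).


Cpu = (USL - mean) / (3*sigma) = (109.5 - 104.64) / (3*1.41) = 1.1489
Cpl = (mean - LSL) / (3*sigma) = (104.64 - 99.6) / (3*1.41) = 1.1915
Cpk = min(Cpu, Cpl) = 1.1489

1.1489


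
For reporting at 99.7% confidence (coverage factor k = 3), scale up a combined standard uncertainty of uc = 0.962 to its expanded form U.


U = k * uc
U = 3 * 0.962
U = 2.8860

2.8860


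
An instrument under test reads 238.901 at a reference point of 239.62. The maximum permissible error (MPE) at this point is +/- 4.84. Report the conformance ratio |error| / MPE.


e = indication - reference = 238.901 - 239.62 = -0.7190
|e| = 0.7190
ratio = |e| / MPE = 0.7190 / 4.84
ratio = 0.1486

0.1486


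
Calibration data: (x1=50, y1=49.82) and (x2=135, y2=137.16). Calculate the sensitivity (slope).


slope = (y2 - y1) / (x2 - x1)
= (137.16 - 49.82) / (135 - 50)
= 87.3400 / 85
= 1.0275

1.0275


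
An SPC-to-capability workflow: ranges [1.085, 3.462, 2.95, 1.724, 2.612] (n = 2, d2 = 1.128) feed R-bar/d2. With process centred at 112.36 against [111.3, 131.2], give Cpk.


R_bar = (1.085 + 3.462 + 2.95 + 1.724 + 2.612) / 5 = 2.3666
sigma = R_bar / d2 = 2.3666 / 1.128 = 2.0980496
Cp = (USL - LSL)/(6*sigma) = (131.2 - 111.3)/(6*2.0980496) = 1.5808
Cpu = (131.2 - 112.36)/(3*2.0980496) = 2.9933
Cpl = (112.36 - 111.3)/(3*2.0980496) = 0.1684
Cpk = min(Cpu, Cpl) = 0.1684

0.1684


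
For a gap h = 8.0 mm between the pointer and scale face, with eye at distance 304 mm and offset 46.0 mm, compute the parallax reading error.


error = h * offset / d
= 8.0 * 46.0 / 304
= 1.2105

1.2105


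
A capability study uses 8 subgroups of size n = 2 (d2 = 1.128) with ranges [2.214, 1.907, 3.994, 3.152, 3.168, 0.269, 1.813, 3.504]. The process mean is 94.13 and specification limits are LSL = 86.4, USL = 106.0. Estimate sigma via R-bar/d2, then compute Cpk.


R_bar = (2.214 + 1.907 + 3.994 + 3.152 + 3.168 + 0.269 + 1.813 + 3.504) / 8 = 2.502625
sigma = R_bar / d2 = 2.502625 / 1.128 = 2.2186392
Cp = (USL - LSL)/(6*sigma) = (106.0 - 86.4)/(6*2.2186392) = 1.4724
Cpu = (106.0 - 94.13)/(3*2.2186392) = 1.7834
Cpl = (94.13 - 86.4)/(3*2.2186392) = 1.1614
Cpk = min(Cpu, Cpl) = 1.1614

1.1614


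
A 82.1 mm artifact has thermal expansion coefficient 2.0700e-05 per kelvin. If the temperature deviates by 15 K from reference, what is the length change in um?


dL = L * alpha * dT
= 82.1 * 2.0700e-05 * 15
= 0.0254920 mm
dL_um = 0.0254920 * 1000 = 25.4920 um

25.4920


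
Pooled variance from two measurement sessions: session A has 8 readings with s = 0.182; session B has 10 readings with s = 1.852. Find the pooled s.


s_p = sqrt(((n1-1)*s1^2 + (n2-1)*s2^2) / (n1+n2-2))
numerator = (8-1)*0.182^2 + (10-1)*1.852^2 = 0.231868 + 30.869136 = 31.101004
denominator = 8 + 10 - 2 = 16
s_p^2 = 31.101004 / 16 = 1.9438127
s_p = sqrt(1.9438127) = 1.3942

1.3942


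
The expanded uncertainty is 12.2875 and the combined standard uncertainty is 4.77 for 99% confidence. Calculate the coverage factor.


k = U / uc
k = 12.2875 / 4.77
k = 2.576

2.576


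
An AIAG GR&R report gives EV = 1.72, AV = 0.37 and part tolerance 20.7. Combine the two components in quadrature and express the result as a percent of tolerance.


GRR = sqrt(EV^2 + AV^2) = sqrt(1.72^2 + 0.37^2) = 1.7593465
%GRR = GRR / tol * 100 = 1.7593465 / 20.7 * 100
%GRR = 8.4993

8.4993


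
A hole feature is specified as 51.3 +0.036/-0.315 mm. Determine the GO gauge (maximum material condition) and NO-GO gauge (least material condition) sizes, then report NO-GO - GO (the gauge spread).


GO = nominal - lower_tol (smallest hole = maximum material condition)
GO = 51.3 - 0.315 = 50.985
NO-GO = nominal + upper_tol (largest hole = least material condition)
NO-GO = 51.3 + 0.036 = 51.336
spread = NO-GO - GO = 51.336 - 50.985 = 0.3510

0.3510


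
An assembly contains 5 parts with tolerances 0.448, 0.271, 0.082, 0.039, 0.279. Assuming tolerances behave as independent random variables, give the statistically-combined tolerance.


RSS = sqrt(0.448^2 + 0.271^2 + 0.082^2 + 0.039^2 + 0.279^2)
= sqrt(0.360231)
= 0.6002

0.6002


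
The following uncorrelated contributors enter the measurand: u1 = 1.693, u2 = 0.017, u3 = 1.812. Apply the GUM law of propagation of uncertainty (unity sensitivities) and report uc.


uc = sqrt(1.693^2 + 0.017^2 + 1.812^2)
uc = sqrt(6.149882)
uc = 2.4799

2.4799


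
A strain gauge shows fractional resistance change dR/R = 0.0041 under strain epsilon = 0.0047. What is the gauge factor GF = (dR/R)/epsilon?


GF = (dR/R) / epsilon
= 0.0041 / 0.0047
= 0.8723

0.8723


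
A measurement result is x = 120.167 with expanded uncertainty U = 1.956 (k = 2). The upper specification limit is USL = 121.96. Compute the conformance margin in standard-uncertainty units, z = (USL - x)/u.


u = U / k = 1.956 / 2 = 0.978
margin = |USL - x| = |121.96 - 120.167| = 1.793
z = margin / u = 1.793 / 0.978
z = 1.8333

1.8333


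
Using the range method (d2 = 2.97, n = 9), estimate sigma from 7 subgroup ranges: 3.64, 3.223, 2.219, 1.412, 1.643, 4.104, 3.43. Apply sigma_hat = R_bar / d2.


R_bar = (3.64 + 3.223 + 2.219 + 1.412 + 1.643 + 4.104 + 3.43) / 7
R_bar = 19.671 / 7 = 2.8101429
sigma_hat = R_bar / d2 = 2.8101429 / 2.97 = 0.9462

0.9462


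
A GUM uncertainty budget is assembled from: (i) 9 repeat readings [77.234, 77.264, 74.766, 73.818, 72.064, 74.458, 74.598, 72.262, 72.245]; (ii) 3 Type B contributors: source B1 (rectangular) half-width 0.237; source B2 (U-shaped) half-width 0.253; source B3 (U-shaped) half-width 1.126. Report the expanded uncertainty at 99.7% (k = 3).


mean = (77.234 + 77.264 + 74.766 + 73.818 + 72.064 + 74.458 + 74.598 + 72.262 + 72.245) / 9 = 74.301
s = sqrt(sum((x - mean)^2)/(n-1)) = 1.9790483
u_A = s / sqrt(n) = 1.9790483 / sqrt(9) = 0.65968277
u_B1 = 0.237 / sqrt(3) = 0.13683201
u_B2 = 0.253 / sqrt(2) = 0.17889802
u_B3 = 1.126 / sqrt(2) = 0.79620224
uc = sqrt(0.65968277^2 + 0.13683201^2 + 0.17889802^2 + 0.79620224^2) = 1.0582282
U = k * uc = 3 * 1.0582282
U = 3.1747

3.1747


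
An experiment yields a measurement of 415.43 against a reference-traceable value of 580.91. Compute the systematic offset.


Systematic error = measured - true
= 415.43 - 580.91
= -165.4800

-165.4800


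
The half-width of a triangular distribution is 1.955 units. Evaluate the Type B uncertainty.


u_B = half_width / sqrt(6)
u_B = 1.955 / 2.4494897
u_B = 0.7981

0.7981


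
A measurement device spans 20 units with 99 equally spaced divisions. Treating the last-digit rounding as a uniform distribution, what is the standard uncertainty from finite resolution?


resolution = range / divisions
resolution = 20 / 99 = 0.2020202
u_res = resolution / (2*sqrt(3))
u_res = 0.2020202 / 3.4641016
u_res = 0.0583

0.0583


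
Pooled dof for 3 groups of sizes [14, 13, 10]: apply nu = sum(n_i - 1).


nu = sum_i (n_i - 1)
nu = ((14 - 1) + (13 - 1) + (10 - 1))
nu = 13 + 12 + 9
nu = 34

34


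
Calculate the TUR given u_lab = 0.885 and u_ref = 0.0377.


TUR = u_lab / u_ref
= 0.885 / 0.0377
= 23.4748

23.4748


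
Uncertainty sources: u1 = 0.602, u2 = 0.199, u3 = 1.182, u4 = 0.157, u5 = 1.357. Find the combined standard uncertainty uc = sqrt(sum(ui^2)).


uc = sqrt(0.602^2 + 0.199^2 + 1.182^2 + 0.157^2 + 1.357^2)
uc = sqrt(3.665227)
uc = 1.9145

1.9145


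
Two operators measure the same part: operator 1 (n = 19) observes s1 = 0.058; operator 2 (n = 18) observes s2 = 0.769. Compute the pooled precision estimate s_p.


s_p = sqrt(((n1-1)*s1^2 + (n2-1)*s2^2) / (n1+n2-2))
numerator = (19-1)*0.058^2 + (18-1)*0.769^2 = 0.060552 + 10.053137 = 10.113689
denominator = 19 + 18 - 2 = 35
s_p^2 = 10.113689 / 35 = 0.28896254
s_p = sqrt(0.28896254) = 0.5376

0.5376


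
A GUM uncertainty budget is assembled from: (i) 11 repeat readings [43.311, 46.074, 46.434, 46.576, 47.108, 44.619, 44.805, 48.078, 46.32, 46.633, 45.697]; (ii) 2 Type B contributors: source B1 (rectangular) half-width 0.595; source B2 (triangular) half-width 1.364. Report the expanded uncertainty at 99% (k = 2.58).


mean = (43.311 + 46.074 + 46.434 + 46.576 + 47.108 + 44.619 + 44.805 + 48.078 + 46.32 + 46.633 + 45.697) / 11 = 45.96863636
s = sqrt(sum((x - mean)^2)/(n-1)) = 1.3123011
u_A = s / sqrt(n) = 1.3123011 / sqrt(11) = 0.39567367
u_B1 = 0.595 / sqrt(3) = 0.34352341
u_B2 = 1.364 / sqrt(6) = 0.55685067
uc = sqrt(0.39567367^2 + 0.34352341^2 + 0.55685067^2) = 0.76462321
U = k * uc = 2.58 * 0.76462321
U = 1.9727

1.9727


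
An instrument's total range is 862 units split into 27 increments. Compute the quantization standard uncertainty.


resolution = range / divisions
resolution = 862 / 27 = 31.925926
u_res = resolution / (2*sqrt(3))
u_res = 31.925926 / 3.4641016
u_res = 9.2162

9.2162


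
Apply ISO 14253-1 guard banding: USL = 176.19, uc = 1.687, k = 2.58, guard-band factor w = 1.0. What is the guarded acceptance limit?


U = k * uc = 2.58 * 1.687 = 4.35246
guard band g = w * U = 1.0 * 4.35246 = 4.35246
AL = USL - g = 176.19 - 4.35246
AL = 171.8375

171.8375


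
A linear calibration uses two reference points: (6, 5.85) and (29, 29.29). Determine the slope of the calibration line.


slope = (y2 - y1) / (x2 - x1)
= (29.29 - 5.85) / (29 - 6)
= 23.4400 / 23
= 1.0191

1.0191


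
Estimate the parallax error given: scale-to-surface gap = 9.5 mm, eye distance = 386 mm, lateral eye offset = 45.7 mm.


error = h * offset / d
= 9.5 * 45.7 / 386
= 1.1247

1.1247


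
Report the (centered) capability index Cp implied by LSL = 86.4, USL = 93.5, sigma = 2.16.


Cp = (USL - LSL) / (6 * sigma)
= (93.5 - 86.4) / (6 * 2.16)
= 7.1000 / 12.9600
= 0.5478

0.5478


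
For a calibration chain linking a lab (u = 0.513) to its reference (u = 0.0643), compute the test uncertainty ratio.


TUR = u_lab / u_ref
= 0.513 / 0.0643
= 7.9782

7.9782


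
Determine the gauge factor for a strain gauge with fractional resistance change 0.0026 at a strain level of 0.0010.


GF = (dR/R) / epsilon
= 0.0026 / 0.0010
= 2.6000

2.6000


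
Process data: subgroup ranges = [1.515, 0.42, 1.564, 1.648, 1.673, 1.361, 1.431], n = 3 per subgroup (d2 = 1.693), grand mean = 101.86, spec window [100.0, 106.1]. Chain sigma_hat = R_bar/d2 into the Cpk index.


R_bar = (1.515 + 0.42 + 1.564 + 1.648 + 1.673 + 1.361 + 1.431) / 7 = 1.3731429
sigma = R_bar / d2 = 1.3731429 / 1.693 = 0.81107082
Cp = (USL - LSL)/(6*sigma) = (106.1 - 100.0)/(6*0.81107082) = 1.2535
Cpu = (106.1 - 101.86)/(3*0.81107082) = 1.7426
Cpl = (101.86 - 100.0)/(3*0.81107082) = 0.7644
Cpk = min(Cpu, Cpl) = 0.7644

0.7644


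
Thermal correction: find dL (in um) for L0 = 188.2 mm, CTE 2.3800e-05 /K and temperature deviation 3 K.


dL = L * alpha * dT
= 188.2 * 2.3800e-05 * 3
= 0.0134375 mm
dL_um = 0.0134375 * 1000 = 13.4375 um

13.4375


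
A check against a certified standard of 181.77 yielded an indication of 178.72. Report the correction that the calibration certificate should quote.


Correction = standard - reading
= 181.77 - 178.72
= 3.0500

3.0500


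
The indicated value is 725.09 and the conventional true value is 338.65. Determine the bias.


Systematic error = measured - true
= 725.09 - 338.65
= 386.4400

386.4400


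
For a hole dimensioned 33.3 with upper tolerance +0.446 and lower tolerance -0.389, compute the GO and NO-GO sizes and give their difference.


GO = nominal - lower_tol (smallest hole = maximum material condition)
GO = 33.3 - 0.389 = 32.911
NO-GO = nominal + upper_tol (largest hole = least material condition)
NO-GO = 33.3 + 0.446 = 33.746
spread = NO-GO - GO = 33.746 - 32.911 = 0.8350

0.8350


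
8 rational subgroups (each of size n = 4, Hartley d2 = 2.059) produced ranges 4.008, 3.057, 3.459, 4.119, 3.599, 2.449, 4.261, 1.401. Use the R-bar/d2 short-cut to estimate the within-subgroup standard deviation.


R_bar = (4.008 + 3.057 + 3.459 + 4.119 + 3.599 + 2.449 + 4.261 + 1.401) / 8
R_bar = 26.353 / 8 = 3.294125
sigma_hat = R_bar / d2 = 3.294125 / 2.059 = 1.5999

1.5999


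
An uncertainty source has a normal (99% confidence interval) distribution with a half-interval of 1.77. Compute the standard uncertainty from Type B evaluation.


u_B = half_width / 2.576
u_B = 1.77 / 2.576
u_B = 0.6871

0.6871


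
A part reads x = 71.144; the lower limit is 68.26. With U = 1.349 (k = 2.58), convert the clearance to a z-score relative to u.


u = U / k = 1.349 / 2.58 = 0.52286822
margin = |LSL - x| = |68.26 - 71.144| = 2.884
z = margin / u = 2.884 / 0.52286822
z = 5.5157

5.5157


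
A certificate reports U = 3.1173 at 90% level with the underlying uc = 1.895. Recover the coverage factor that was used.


k = U / uc
k = 3.1173 / 1.895
k = 1.645

1.645


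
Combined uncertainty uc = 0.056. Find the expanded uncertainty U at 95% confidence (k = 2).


U = k * uc
U = 2 * 0.056
U = 0.1120

0.1120


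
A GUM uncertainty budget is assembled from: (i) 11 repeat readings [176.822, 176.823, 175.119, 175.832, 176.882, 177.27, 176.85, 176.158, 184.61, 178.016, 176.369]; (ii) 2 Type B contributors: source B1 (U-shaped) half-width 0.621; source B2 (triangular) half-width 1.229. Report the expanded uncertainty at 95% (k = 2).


mean = (176.822 + 176.823 + 175.119 + 175.832 + 176.882 + 177.27 + 176.85 + 176.158 + 184.61 + 178.016 + 176.369) / 11 = 177.341
s = sqrt(sum((x - mean)^2)/(n-1)) = 2.5267986
u_A = s / sqrt(n) = 2.5267986 / sqrt(11) = 0.76185844
u_B1 = 0.621 / sqrt(2) = 0.43911331
u_B2 = 1.229 / sqrt(6) = 0.50173715
uc = sqrt(0.76185844^2 + 0.43911331^2 + 0.50173715^2) = 1.0124174
U = k * uc = 2 * 1.0124174
U = 2.0248

2.0248


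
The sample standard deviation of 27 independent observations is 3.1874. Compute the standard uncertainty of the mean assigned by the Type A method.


u_A = s / sqrt(n)
u_A = 3.1874 / sqrt(27)
u_A = 3.1874 / 5.1961524
u_A = 0.6134

0.6134


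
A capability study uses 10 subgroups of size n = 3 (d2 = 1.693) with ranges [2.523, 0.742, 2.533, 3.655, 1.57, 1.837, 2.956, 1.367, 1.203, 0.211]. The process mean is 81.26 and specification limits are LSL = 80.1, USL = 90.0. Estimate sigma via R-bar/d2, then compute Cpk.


R_bar = (2.523 + 0.742 + 2.533 + 3.655 + 1.57 + 1.837 + 2.956 + 1.367 + 1.203 + 0.211) / 10 = 1.8597
sigma = R_bar / d2 = 1.8597 / 1.693 = 1.0984643
Cp = (USL - LSL)/(6*sigma) = (90.0 - 80.1)/(6*1.0984643) = 1.5021
Cpu = (90.0 - 81.26)/(3*1.0984643) = 2.6522
Cpl = (81.26 - 80.1)/(3*1.0984643) = 0.3520
Cpk = min(Cpu, Cpl) = 0.3520

0.3520


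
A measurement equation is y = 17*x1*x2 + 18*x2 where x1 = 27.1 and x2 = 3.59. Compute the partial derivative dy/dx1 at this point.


y = 17*x1*x2 + 18*x2
dy/dx1 = 17*x2
Evaluate at x2 = 3.59: c1 = 17 * 3.59
c1 = 61.0300

61.0300


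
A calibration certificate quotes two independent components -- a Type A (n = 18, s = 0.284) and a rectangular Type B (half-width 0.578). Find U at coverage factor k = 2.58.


u_A = s / sqrt(n) = 0.284 / sqrt(18) = 0.066939442
u_B = half_width / sqrt(3) = 0.578 / sqrt(3) = 0.33370846
uc = sqrt(u_A^2 + u_B^2) = sqrt(0.066939442^2 + 0.33370846^2) = 0.34035603
U = k * uc = 2.58 * 0.34035603
U = 0.8781

0.8781


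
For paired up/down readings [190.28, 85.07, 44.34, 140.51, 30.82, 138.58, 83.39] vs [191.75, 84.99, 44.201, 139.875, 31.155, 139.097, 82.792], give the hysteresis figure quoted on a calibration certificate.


|190.28 - 191.75| = 1.4700
|85.07 - 84.99| = 0.0800
|44.34 - 44.201| = 0.1390
|140.51 - 139.875| = 0.6350
|30.82 - 31.155| = 0.3350
|138.58 - 139.097| = 0.5170
|83.39 - 82.792| = 0.5980
hysteresis = max(diffs) = 1.4700

1.4700


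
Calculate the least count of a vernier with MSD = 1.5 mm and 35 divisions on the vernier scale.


LC = MSD / n_div
= 1.5 / 35
= 0.0429

0.0429


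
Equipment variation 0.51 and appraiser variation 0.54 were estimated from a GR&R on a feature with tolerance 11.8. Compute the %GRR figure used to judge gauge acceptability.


GRR = sqrt(EV^2 + AV^2) = sqrt(0.51^2 + 0.54^2) = 0.7427651
%GRR = GRR / tol * 100 = 0.7427651 / 11.8 * 100
%GRR = 6.2946

6.2946


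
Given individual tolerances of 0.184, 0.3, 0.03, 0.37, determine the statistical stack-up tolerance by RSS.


RSS = sqrt(0.184^2 + 0.3^2 + 0.03^2 + 0.37^2)
= sqrt(0.261656)
= 0.5115

0.5115


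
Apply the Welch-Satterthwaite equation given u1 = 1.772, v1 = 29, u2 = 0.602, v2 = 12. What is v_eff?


uc = sqrt(u1^2 + u2^2) = sqrt(1.772^2 + 0.602^2) = 1.8714668
v_eff = uc^4 / (u1^4/v1 + u2^4/v2)
= 1.8714668^4 / (1.772^4/29 + 0.602^4/12)
= 12.266722 / 0.35092746
v_eff = 34.9551

34.9551


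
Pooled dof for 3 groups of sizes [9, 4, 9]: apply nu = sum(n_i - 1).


nu = sum_i (n_i - 1)
nu = ((9 - 1) + (4 - 1) + (9 - 1))
nu = 8 + 3 + 8
nu = 19

19


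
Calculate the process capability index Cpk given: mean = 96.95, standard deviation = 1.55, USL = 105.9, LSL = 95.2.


Cpu = (USL - mean) / (3*sigma) = (105.9 - 96.95) / (3*1.55) = 1.9247
Cpl = (mean - LSL) / (3*sigma) = (96.95 - 95.2) / (3*1.55) = 0.3763
Cpk = min(Cpu, Cpl) = 0.3763

0.3763


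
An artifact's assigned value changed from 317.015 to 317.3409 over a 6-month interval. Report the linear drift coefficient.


rate = (v2 - v1) / months
= (317.3409 - 317.015) / 6
= 0.3259 / 6
= 0.0543

0.0543


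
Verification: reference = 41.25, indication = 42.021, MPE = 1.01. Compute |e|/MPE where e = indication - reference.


e = indication - reference = 42.021 - 41.25 = 0.7710
|e| = 0.7710
ratio = |e| / MPE = 0.7710 / 1.01
ratio = 0.7634

0.7634


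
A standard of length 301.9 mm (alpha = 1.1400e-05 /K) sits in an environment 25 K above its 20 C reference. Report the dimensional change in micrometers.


dL = L * alpha * dT
= 301.9 * 1.1400e-05 * 25
= 0.0860415 mm
dL_um = 0.0860415 * 1000 = 86.0415 um

86.0415


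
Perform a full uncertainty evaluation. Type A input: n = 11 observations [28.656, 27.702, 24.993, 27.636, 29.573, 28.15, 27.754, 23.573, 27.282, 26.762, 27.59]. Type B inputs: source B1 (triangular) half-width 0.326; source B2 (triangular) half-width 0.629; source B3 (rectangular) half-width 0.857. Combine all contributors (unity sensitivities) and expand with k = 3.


mean = (28.656 + 27.702 + 24.993 + 27.636 + 29.573 + 28.15 + 27.754 + 23.573 + 27.282 + 26.762 + 27.59) / 11 = 27.24281818
s = sqrt(sum((x - mean)^2)/(n-1)) = 1.666105
u_A = s / sqrt(n) = 1.666105 / sqrt(11) = 0.50234956
u_B1 = 0.326 / sqrt(6) = 0.13308894
u_B2 = 0.629 / sqrt(6) = 0.25678817
u_B3 = 0.857 / sqrt(3) = 0.49478918
uc = sqrt(0.50234956^2 + 0.13308894^2 + 0.25678817^2 + 0.49478918^2) = 0.76211826
U = k * uc = 3 * 0.76211826
U = 2.2864

2.2864


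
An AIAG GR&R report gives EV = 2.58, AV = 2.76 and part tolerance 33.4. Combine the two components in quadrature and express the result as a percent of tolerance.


GRR = sqrt(EV^2 + AV^2) = sqrt(2.58^2 + 2.76^2) = 3.7780948
%GRR = GRR / tol * 100 = 3.7780948 / 33.4 * 100
%GRR = 11.3117

11.3117


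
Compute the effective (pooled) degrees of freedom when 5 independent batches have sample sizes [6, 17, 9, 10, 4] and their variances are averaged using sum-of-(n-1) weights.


nu = sum_i (n_i - 1)
nu = ((6 - 1) + (17 - 1) + (9 - 1) + (10 - 1) + (4 - 1))
nu = 5 + 16 + 8 + 9 + 3
nu = 41

41


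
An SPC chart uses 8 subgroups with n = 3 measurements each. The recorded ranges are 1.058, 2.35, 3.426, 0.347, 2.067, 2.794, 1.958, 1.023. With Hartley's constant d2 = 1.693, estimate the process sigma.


R_bar = (1.058 + 2.35 + 3.426 + 0.347 + 2.067 + 2.794 + 1.958 + 1.023) / 8
R_bar = 15.023 / 8 = 1.877875
sigma_hat = R_bar / d2 = 1.877875 / 1.693 = 1.1092

1.1092


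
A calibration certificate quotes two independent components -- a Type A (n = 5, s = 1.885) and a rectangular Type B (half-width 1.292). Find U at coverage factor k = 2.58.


u_A = s / sqrt(n) = 1.885 / sqrt(5) = 0.84299763
u_B = half_width / sqrt(3) = 1.292 / sqrt(3) = 0.74593655
uc = sqrt(u_A^2 + u_B^2) = sqrt(0.84299763^2 + 0.74593655^2) = 1.1256404
U = k * uc = 2.58 * 1.1256404
U = 2.9042

2.9042


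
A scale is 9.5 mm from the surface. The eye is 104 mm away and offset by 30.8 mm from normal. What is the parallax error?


error = h * offset / d
= 9.5 * 30.8 / 104
= 2.8135

2.8135


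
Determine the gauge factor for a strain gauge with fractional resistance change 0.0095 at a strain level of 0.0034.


GF = (dR/R) / epsilon
= 0.0095 / 0.0034
= 2.7941

2.7941


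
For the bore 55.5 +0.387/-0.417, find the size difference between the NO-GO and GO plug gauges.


GO = nominal - lower_tol (smallest hole = maximum material condition)
GO = 55.5 - 0.417 = 55.083
NO-GO = nominal + upper_tol (largest hole = least material condition)
NO-GO = 55.5 + 0.387 = 55.887
spread = NO-GO - GO = 55.887 - 55.083 = 0.8040

0.8040


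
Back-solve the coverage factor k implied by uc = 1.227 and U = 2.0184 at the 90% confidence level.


k = U / uc
k = 2.0184 / 1.227
k = 1.645

1.645


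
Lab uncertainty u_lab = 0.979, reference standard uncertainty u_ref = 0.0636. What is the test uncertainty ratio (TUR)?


TUR = u_lab / u_ref
= 0.979 / 0.0636
= 15.3931

15.3931


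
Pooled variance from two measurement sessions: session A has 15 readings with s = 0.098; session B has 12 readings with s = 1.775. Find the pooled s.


s_p = sqrt(((n1-1)*s1^2 + (n2-1)*s2^2) / (n1+n2-2))
numerator = (15-1)*0.098^2 + (12-1)*1.775^2 = 0.134456 + 34.656875 = 34.791331
denominator = 15 + 12 - 2 = 25
s_p^2 = 34.791331 / 25 = 1.3916532
s_p = sqrt(1.3916532) = 1.1797

1.1797


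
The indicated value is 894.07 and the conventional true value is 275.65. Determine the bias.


Systematic error = measured - true
= 894.07 - 275.65
= 618.4200

618.4200


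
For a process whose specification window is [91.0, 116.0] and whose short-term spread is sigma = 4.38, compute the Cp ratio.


Cp = (USL - LSL) / (6 * sigma)
= (116.0 - 91.0) / (6 * 4.38)
= 25.0000 / 26.2800
= 0.9513

0.9513


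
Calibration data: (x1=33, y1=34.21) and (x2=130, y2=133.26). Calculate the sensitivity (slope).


slope = (y2 - y1) / (x2 - x1)
= (133.26 - 34.21) / (130 - 33)
= 99.0500 / 97
= 1.0211

1.0211


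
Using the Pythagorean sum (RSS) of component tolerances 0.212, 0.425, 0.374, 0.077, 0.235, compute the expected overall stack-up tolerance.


RSS = sqrt(0.212^2 + 0.425^2 + 0.374^2 + 0.077^2 + 0.235^2)
= sqrt(0.426599)
= 0.6531

0.6531


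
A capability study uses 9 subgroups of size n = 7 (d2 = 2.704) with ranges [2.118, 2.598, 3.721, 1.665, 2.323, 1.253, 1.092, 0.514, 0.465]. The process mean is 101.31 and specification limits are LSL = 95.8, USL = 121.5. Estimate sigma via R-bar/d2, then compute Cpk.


R_bar = (2.118 + 2.598 + 3.721 + 1.665 + 2.323 + 1.253 + 1.092 + 0.514 + 0.465) / 9 = 1.7498889
sigma = R_bar / d2 = 1.7498889 / 2.704 = 0.64714826
Cp = (USL - LSL)/(6*sigma) = (121.5 - 95.8)/(6*0.64714826) = 6.6188
Cpu = (121.5 - 101.31)/(3*0.64714826) = 10.3995
Cpl = (101.31 - 95.8)/(3*0.64714826) = 2.8381
Cpk = min(Cpu, Cpl) = 2.8381

2.8381


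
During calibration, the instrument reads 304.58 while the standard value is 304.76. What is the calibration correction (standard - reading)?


Correction = standard - reading
= 304.76 - 304.58
= 0.1800

0.1800


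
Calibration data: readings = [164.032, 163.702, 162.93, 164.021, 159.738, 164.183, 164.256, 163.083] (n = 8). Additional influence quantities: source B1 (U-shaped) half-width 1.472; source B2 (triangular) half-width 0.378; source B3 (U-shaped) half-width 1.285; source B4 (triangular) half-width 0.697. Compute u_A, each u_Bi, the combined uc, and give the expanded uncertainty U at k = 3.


mean = (164.032 + 163.702 + 162.93 + 164.021 + 159.738 + 164.183 + 164.256 + 163.083) / 8 = 163.243125
s = sqrt(sum((x - mean)^2)/(n-1)) = 1.5003261
u_A = s / sqrt(n) = 1.5003261 / sqrt(8) = 0.53044538
u_B1 = 1.472 / sqrt(2) = 1.0408612
u_B2 = 0.378 / sqrt(6) = 0.15431785
u_B3 = 1.285 / sqrt(2) = 0.90863221
u_B4 = 0.697 / sqrt(6) = 0.28454906
uc = sqrt(0.53044538^2 + 1.0408612^2 + 0.15431785^2 + 0.90863221^2 + 0.28454906^2) = 1.5149782
U = k * uc = 3 * 1.5149782
U = 4.5449

4.5449


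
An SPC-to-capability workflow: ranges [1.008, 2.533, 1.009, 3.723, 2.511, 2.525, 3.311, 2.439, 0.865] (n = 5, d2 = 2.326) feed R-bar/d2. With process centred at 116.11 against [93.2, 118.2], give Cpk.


R_bar = (1.008 + 2.533 + 1.009 + 3.723 + 2.511 + 2.525 + 3.311 + 2.439 + 0.865) / 9 = 2.2137778
sigma = R_bar / d2 = 2.2137778 / 2.326 = 0.95175314
Cp = (USL - LSL)/(6*sigma) = (118.2 - 93.2)/(6*0.95175314) = 4.3779
Cpu = (118.2 - 116.11)/(3*0.95175314) = 0.7320
Cpl = (116.11 - 93.2)/(3*0.95175314) = 8.0238
Cpk = min(Cpu, Cpl) = 0.7320

0.7320


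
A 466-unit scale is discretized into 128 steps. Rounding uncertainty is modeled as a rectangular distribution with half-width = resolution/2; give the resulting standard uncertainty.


resolution = range / divisions
resolution = 466 / 128 = 3.640625
u_res = resolution / (2*sqrt(3))
u_res = 3.640625 / 3.4641016
u_res = 1.0510

1.0510


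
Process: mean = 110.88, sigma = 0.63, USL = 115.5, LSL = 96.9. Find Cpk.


Cpu = (USL - mean) / (3*sigma) = (115.5 - 110.88) / (3*0.63) = 2.4444
Cpl = (mean - LSL) / (3*sigma) = (110.88 - 96.9) / (3*0.63) = 7.3968
Cpk = min(Cpu, Cpl) = 2.4444

2.4444


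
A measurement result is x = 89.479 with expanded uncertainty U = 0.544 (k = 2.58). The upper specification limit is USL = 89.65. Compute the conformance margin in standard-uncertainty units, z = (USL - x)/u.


u = U / k = 0.544 / 2.58 = 0.21085271
margin = |USL - x| = |89.65 - 89.479| = 0.171
z = margin / u = 0.171 / 0.21085271
z = 0.8110

0.8110


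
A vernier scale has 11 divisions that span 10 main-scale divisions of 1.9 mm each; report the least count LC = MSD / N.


LC = MSD / n_div
= 1.9 / 11
= 0.1727

0.1727


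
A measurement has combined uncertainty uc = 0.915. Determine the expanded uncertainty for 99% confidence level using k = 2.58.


U = k * uc
U = 2.58 * 0.915
U = 2.3607

2.3607


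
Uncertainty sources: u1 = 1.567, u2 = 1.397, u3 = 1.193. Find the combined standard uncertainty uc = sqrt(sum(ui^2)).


uc = sqrt(1.567^2 + 1.397^2 + 1.193^2)
uc = sqrt(5.830347)
uc = 2.4146

2.4146


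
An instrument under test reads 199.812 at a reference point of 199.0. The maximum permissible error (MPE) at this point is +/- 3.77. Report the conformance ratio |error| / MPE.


e = indication - reference = 199.812 - 199.0 = 0.8120
|e| = 0.8120
ratio = |e| / MPE = 0.8120 / 3.77
ratio = 0.2154

0.2154


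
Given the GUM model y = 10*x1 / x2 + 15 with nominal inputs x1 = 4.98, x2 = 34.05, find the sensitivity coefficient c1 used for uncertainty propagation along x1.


y = 10*x1 / x2 + 15
dy/dx1 = 10/x2
Evaluate at x2 = 34.05: c1 = 10 / 34.05
c1 = 0.2937

0.2937


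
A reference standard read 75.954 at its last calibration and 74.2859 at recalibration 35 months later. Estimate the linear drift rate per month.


rate = (v2 - v1) / months
= (74.2859 - 75.954) / 35
= -1.6681 / 35
= -0.0477

-0.0477


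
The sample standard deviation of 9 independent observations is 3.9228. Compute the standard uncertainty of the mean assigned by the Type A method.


u_A = s / sqrt(n)
u_A = 3.9228 / sqrt(9)
u_A = 3.9228 / 3
u_A = 1.3076

1.3076


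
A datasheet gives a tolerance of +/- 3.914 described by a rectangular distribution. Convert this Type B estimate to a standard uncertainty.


u_B = half_width / sqrt(3)
u_B = 3.914 / 1.7320508
u_B = 2.2597

2.2597


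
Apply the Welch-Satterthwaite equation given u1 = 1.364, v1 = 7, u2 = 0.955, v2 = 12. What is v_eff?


uc = sqrt(u1^2 + u2^2) = sqrt(1.364^2 + 0.955^2) = 1.6650889
v_eff = uc^4 / (u1^4/v1 + u2^4/v2)
= 1.6650889^4 / (1.364^4/7 + 0.955^4/12)
= 7.6868729 / 0.563808
v_eff = 13.6338

13.6338


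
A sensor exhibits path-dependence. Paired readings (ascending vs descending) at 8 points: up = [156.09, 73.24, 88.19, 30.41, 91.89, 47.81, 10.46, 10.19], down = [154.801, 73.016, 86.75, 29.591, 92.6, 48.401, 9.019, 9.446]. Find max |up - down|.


|156.09 - 154.801| = 1.2890
|73.24 - 73.016| = 0.2240
|88.19 - 86.75| = 1.4400
|30.41 - 29.591| = 0.8190
|91.89 - 92.6| = 0.7100
|47.81 - 48.401| = 0.5910
|10.46 - 9.019| = 1.4410
|10.19 - 9.446| = 0.7440
hysteresis = max(diffs) = 1.4410

1.4410


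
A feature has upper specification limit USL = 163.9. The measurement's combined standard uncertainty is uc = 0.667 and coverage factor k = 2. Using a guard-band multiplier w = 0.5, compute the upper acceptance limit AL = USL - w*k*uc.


U = k * uc = 2 * 0.667 = 1.334
guard band g = w * U = 0.5 * 1.334 = 0.667
AL = USL - g = 163.9 - 0.667
AL = 163.2330

163.2330


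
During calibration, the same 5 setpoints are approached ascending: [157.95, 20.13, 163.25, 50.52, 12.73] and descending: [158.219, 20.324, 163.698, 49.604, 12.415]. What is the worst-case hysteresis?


|157.95 - 158.219| = 0.2690
|20.13 - 20.324| = 0.1940
|163.25 - 163.698| = 0.4480
|50.52 - 49.604| = 0.9160
|12.73 - 12.415| = 0.3150
hysteresis = max(diffs) = 0.9160

0.9160


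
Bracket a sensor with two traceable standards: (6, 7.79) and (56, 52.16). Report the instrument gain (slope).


slope = (y2 - y1) / (x2 - x1)
= (52.16 - 7.79) / (56 - 6)
= 44.3700 / 50
= 0.8874

0.8874


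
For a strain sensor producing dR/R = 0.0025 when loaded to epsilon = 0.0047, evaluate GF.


GF = (dR/R) / epsilon
= 0.0025 / 0.0047
= 0.5319

0.5319


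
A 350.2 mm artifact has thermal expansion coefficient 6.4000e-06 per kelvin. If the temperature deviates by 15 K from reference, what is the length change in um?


dL = L * alpha * dT
= 350.2 * 6.4000e-06 * 15
= 0.0336192 mm
dL_um = 0.0336192 * 1000 = 33.6192 um

33.6192


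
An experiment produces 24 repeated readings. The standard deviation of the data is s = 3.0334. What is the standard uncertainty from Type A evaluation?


u_A = s / sqrt(n)
u_A = 3.0334 / sqrt(24)
u_A = 3.0334 / 4.8989795
u_A = 0.6192

0.6192


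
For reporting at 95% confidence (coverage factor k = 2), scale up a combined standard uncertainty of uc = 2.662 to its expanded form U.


U = k * uc
U = 2 * 2.662
U = 5.3240

5.3240


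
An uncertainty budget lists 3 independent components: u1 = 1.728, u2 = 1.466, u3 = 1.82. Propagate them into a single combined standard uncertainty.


uc = sqrt(1.728^2 + 1.466^2 + 1.82^2)
uc = sqrt(8.44754)
uc = 2.9065

2.9065


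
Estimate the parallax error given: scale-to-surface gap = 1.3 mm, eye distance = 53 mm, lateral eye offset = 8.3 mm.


error = h * offset / d
= 1.3 * 8.3 / 53
= 0.2036

0.2036


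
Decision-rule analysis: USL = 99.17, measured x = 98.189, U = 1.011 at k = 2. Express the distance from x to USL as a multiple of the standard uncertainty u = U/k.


u = U / k = 1.011 / 2 = 0.5055
margin = |USL - x| = |99.17 - 98.189| = 0.981
z = margin / u = 0.981 / 0.5055
z = 1.9407

1.9407


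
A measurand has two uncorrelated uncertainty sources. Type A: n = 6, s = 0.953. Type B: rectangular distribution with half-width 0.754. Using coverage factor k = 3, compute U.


u_A = s / sqrt(n) = 0.953 / sqrt(6) = 0.38906062
u_B = half_width / sqrt(3) = 0.754 / sqrt(3) = 0.4353221
uc = sqrt(u_A^2 + u_B^2) = sqrt(0.38906062^2 + 0.4353221^2) = 0.58384373
U = k * uc = 3 * 0.58384373
U = 1.7515

1.7515


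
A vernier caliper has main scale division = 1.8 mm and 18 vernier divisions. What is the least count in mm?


LC = MSD / n_div
= 1.8 / 18
= 0.1000

0.1000


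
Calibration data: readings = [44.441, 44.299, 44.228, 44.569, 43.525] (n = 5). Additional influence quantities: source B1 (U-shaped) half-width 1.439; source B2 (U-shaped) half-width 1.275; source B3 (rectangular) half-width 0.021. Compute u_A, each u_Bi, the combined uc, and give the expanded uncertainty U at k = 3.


mean = (44.441 + 44.299 + 44.228 + 44.569 + 43.525) / 5 = 44.2124
s = sqrt(sum((x - mean)^2)/(n-1)) = 0.40610442
u_A = s / sqrt(n) = 0.40610442 / sqrt(5) = 0.18161542
u_B1 = 1.439 / sqrt(2) = 1.0175267
u_B2 = 1.275 / sqrt(2) = 0.90156115
u_B3 = 0.021 / sqrt(3) = 0.012124356
uc = sqrt(0.18161542^2 + 1.0175267^2 + 0.90156115^2 + 0.012124356^2) = 1.3716064
U = k * uc = 3 * 1.3716064
U = 4.1148

4.1148


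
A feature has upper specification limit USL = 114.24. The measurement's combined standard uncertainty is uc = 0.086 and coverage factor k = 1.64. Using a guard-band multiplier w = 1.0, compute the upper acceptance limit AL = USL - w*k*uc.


U = k * uc = 1.64 * 0.086 = 0.14104
guard band g = w * U = 1.0 * 0.14104 = 0.14104
AL = USL - g = 114.24 - 0.14104
AL = 114.0990

114.0990


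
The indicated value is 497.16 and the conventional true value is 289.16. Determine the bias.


Systematic error = measured - true
= 497.16 - 289.16
= 208.0000

208.0000


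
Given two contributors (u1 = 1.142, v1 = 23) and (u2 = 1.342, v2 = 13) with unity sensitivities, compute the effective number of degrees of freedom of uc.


uc = sqrt(u1^2 + u2^2) = sqrt(1.142^2 + 1.342^2) = 1.7621373
v_eff = uc^4 / (u1^4/v1 + u2^4/v2)
= 1.7621373^4 / (1.142^4/23 + 1.342^4/13)
= 9.6418191 / 0.32344752
v_eff = 29.8095

29.8095


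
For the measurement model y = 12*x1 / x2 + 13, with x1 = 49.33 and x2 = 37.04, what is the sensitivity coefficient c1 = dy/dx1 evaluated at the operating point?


y = 12*x1 / x2 + 13
dy/dx1 = 12/x2
Evaluate at x2 = 37.04: c1 = 12 / 37.04
c1 = 0.3240

0.3240


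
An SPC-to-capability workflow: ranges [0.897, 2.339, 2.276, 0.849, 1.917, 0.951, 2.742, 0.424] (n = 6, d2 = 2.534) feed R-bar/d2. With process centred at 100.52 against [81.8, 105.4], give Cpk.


R_bar = (0.897 + 2.339 + 2.276 + 0.849 + 1.917 + 0.951 + 2.742 + 0.424) / 8 = 1.549375
sigma = R_bar / d2 = 1.549375 / 2.534 = 0.61143449
Cp = (USL - LSL)/(6*sigma) = (105.4 - 81.8)/(6*0.61143449) = 6.4330
Cpu = (105.4 - 100.52)/(3*0.61143449) = 2.6604
Cpl = (100.52 - 81.8)/(3*0.61143449) = 10.2055
Cpk = min(Cpu, Cpl) = 2.6604

2.6604


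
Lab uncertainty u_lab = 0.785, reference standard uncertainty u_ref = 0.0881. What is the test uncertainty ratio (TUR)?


TUR = u_lab / u_ref
= 0.785 / 0.0881
= 8.9103

8.9103


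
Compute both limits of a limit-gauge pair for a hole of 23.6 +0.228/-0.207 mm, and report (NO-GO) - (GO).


GO = nominal - lower_tol (smallest hole = maximum material condition)
GO = 23.6 - 0.207 = 23.393
NO-GO = nominal + upper_tol (largest hole = least material condition)
NO-GO = 23.6 + 0.228 = 23.828
spread = NO-GO - GO = 23.828 - 23.393 = 0.4350

0.4350


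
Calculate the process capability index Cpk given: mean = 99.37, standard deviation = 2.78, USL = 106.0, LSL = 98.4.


Cpu = (USL - mean) / (3*sigma) = (106.0 - 99.37) / (3*2.78) = 0.7950
Cpl = (mean - LSL) / (3*sigma) = (99.37 - 98.4) / (3*2.78) = 0.1163
Cpk = min(Cpu, Cpl) = 0.1163

0.1163


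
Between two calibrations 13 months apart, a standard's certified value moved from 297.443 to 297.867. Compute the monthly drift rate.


rate = (v2 - v1) / months
= (297.867 - 297.443) / 13
= 0.4240 / 13
= 0.0326

0.0326


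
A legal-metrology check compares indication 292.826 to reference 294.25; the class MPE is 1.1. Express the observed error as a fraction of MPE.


e = indication - reference = 292.826 - 294.25 = -1.4240
|e| = 1.4240
ratio = |e| / MPE = 1.4240 / 1.1
ratio = 1.2945

1.2945


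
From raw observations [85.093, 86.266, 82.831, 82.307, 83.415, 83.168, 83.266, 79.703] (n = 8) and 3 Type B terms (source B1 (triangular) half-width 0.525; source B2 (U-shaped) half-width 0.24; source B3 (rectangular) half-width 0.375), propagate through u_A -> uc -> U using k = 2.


mean = (85.093 + 86.266 + 82.831 + 82.307 + 83.415 + 83.168 + 83.266 + 79.703) / 8 = 83.256125
s = sqrt(sum((x - mean)^2)/(n-1)) = 1.9336431
u_A = s / sqrt(n) = 1.9336431 / sqrt(8) = 0.68364607
u_B1 = 0.525 / sqrt(6) = 0.21433035
u_B2 = 0.24 / sqrt(2) = 0.16970563
u_B3 = 0.375 / sqrt(3) = 0.21650635
uc = sqrt(0.68364607^2 + 0.21433035^2 + 0.16970563^2 + 0.21650635^2) = 0.76745322
U = k * uc = 2 * 0.76745322
U = 1.5349

1.5349


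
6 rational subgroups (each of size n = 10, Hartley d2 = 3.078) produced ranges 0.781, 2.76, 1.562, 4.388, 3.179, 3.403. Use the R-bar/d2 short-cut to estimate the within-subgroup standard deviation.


R_bar = (0.781 + 2.76 + 1.562 + 4.388 + 3.179 + 3.403) / 6
R_bar = 16.073 / 6 = 2.6788333
sigma_hat = R_bar / d2 = 2.6788333 / 3.078 = 0.8703

0.8703
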